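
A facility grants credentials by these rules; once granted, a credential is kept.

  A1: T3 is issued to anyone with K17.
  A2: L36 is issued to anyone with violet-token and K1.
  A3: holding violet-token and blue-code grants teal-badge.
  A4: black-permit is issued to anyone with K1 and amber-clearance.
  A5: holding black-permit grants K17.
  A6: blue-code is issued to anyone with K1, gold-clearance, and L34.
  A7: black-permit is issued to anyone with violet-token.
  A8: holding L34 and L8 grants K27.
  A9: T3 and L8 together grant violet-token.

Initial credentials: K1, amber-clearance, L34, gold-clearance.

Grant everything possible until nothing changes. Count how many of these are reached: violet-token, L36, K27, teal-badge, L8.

0

violet-token would need T3 and L8 (A9), but L8 is never granted.
L36 would need violet-token and K1 (A2), but violet-token is never granted.
K27 would need L34 and L8 (A8), but L8 is never granted.
teal-badge would need violet-token and blue-code (A3), but violet-token is never granted.
No rule produces L8, and it is not given.
None of the 5 are reached.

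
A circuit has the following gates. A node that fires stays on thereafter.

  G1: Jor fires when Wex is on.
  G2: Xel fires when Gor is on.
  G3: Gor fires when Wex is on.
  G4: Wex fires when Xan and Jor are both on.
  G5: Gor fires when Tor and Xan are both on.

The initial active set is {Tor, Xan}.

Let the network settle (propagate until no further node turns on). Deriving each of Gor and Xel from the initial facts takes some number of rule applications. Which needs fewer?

Gor

Gor: Tor and Xan are on, so Gor fires (G5). [1 rule application]
Xel: G5: Tor and Xan on → Gor on. Gor is on, so Xel fires (G2). [2 rule applications]
Gor needs fewer.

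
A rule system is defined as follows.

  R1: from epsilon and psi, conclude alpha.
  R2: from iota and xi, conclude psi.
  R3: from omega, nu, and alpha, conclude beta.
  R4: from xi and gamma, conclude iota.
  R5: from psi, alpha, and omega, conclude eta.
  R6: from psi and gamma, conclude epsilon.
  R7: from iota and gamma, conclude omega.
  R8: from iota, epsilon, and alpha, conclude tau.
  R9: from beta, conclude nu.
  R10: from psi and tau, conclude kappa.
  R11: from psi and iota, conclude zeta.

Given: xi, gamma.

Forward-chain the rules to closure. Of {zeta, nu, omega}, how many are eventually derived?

From xi and gamma, R4 gives iota.
iota and gamma hold, so omega follows (R7).
iota and xi hold, so psi follows (R2).
psi and iota hold, so zeta follows (R11).
zeta: reached.
nu would need beta (R9), but beta is never established.
omega: reached.
Reached: zeta and omega — 2 of the 3.

2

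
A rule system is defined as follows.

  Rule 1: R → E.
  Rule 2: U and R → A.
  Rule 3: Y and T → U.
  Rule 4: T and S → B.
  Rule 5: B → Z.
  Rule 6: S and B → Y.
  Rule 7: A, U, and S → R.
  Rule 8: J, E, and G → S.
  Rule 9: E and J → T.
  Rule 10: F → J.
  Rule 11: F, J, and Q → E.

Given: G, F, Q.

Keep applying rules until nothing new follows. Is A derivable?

No

A would need U and R (Rule 2), but R is never established.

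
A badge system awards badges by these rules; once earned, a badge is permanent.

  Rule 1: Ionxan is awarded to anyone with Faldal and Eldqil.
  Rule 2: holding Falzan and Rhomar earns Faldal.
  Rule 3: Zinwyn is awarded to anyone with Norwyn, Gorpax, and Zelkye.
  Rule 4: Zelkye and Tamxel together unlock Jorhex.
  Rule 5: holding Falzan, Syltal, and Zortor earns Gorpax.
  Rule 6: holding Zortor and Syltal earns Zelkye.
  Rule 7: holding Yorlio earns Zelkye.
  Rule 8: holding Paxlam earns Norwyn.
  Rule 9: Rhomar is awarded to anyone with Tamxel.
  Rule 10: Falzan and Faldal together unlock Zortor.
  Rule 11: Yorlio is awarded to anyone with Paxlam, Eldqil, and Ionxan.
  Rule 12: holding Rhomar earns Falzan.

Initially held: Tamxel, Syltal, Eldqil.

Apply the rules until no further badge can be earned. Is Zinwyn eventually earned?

Zinwyn would need Norwyn, Gorpax, and Zelkye (Rule 3), but Norwyn is never earned.

No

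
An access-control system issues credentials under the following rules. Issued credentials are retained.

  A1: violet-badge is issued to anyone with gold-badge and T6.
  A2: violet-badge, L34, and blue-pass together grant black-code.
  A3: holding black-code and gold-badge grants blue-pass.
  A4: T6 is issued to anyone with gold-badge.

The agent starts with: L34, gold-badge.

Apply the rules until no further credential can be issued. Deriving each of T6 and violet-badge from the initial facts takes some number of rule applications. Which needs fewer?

T6: Holding gold-badge grants T6 (A4). [1 rule application]
violet-badge: Holding gold-badge grants T6 (A4). Holding gold-badge and T6 grants violet-badge (A1). [2 rule applications]
T6 needs fewer.

T6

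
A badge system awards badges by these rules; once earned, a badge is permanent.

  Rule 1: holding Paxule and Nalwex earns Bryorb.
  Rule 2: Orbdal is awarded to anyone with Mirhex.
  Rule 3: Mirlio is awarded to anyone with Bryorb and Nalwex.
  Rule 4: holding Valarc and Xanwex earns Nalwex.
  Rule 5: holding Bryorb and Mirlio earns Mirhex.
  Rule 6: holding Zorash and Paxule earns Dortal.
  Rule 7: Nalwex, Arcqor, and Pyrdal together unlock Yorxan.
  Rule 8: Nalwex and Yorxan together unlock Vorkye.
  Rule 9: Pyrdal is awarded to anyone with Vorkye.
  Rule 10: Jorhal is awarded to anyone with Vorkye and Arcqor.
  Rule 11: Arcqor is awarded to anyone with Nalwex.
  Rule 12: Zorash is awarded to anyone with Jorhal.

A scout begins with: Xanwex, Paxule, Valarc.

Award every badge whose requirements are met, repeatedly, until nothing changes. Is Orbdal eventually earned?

With Valarc and Xanwex, Nalwex is earned (Rule 4).
With Paxule and Nalwex, Bryorb is earned (Rule 1).
With Bryorb and Nalwex, Mirlio is earned (Rule 3).
With Bryorb and Mirlio, Mirhex is earned (Rule 5).
With Mirhex, Orbdal is earned (Rule 2).

Yes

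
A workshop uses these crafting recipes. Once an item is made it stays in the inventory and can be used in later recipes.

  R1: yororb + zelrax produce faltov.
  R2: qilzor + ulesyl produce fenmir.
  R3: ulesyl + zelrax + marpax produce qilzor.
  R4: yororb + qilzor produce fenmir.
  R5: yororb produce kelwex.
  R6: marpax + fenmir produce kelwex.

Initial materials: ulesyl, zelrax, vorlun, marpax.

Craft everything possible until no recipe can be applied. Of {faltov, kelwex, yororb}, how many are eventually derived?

1

ulesyl + zelrax + marpax → qilzor (R3).
qilzor + ulesyl → fenmir (R2).
Using R6, marpax and fenmir make kelwex.
faltov would need yororb and zelrax (R1), but yororb is never obtained.
kelwex: reached.
No rule produces yororb, and it is not given.
Reached: kelwex — 1 of the 3.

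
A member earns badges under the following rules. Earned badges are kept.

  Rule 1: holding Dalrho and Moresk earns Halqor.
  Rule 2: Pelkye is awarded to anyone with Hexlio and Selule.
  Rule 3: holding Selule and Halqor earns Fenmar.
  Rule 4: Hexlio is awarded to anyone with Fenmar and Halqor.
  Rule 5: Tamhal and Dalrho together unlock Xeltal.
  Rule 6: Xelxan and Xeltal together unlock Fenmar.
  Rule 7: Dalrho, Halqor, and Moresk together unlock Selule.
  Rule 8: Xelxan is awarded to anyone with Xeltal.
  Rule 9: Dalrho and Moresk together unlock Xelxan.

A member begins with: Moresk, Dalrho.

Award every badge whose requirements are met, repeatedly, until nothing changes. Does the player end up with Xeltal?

No

Xeltal would need Tamhal and Dalrho (Rule 5), but Tamhal is never earned.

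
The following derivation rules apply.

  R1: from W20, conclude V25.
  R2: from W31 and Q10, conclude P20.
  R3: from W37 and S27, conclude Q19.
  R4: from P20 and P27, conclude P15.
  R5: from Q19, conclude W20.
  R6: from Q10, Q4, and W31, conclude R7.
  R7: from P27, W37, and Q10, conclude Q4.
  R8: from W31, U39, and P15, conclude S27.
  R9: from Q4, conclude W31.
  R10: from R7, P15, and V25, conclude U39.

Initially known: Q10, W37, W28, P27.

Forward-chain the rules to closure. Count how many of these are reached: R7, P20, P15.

3

P27, W37, and Q10 hold, so Q4 follows (R7).
From Q4, R9 gives W31.
From W31 and Q10, R2 gives P20.
From Q10, Q4, and W31, R6 gives R7.
From P20 and P27, R4 gives P15.
R7: reached.
P20: reached.
P15: reached.
All 3 are reached.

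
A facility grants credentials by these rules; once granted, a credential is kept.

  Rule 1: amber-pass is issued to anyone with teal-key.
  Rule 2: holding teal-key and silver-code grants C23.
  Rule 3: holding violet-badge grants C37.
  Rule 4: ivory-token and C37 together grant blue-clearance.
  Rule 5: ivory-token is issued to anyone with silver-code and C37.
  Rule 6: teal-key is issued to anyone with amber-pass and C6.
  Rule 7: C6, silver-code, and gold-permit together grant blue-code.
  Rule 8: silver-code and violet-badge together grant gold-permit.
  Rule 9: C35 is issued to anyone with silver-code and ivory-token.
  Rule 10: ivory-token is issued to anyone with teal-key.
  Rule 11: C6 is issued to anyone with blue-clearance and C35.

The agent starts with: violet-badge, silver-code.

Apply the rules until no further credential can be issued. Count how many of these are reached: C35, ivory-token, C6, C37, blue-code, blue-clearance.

Holding violet-badge grants C37 (Rule 3).
Holding silver-code and violet-badge grants gold-permit (Rule 8).
Holding silver-code and C37 grants ivory-token (Rule 5).
Holding silver-code and ivory-token grants C35 (Rule 9).
Holding ivory-token and C37 grants blue-clearance (Rule 4).
Holding blue-clearance and C35 grants C6 (Rule 11).
Holding C6, silver-code, and gold-permit grants blue-code (Rule 7).
C35: reached.
ivory-token: reached.
C6: reached.
C37: reached.
blue-code: reached.
blue-clearance: reached.
All 6 are reached.

6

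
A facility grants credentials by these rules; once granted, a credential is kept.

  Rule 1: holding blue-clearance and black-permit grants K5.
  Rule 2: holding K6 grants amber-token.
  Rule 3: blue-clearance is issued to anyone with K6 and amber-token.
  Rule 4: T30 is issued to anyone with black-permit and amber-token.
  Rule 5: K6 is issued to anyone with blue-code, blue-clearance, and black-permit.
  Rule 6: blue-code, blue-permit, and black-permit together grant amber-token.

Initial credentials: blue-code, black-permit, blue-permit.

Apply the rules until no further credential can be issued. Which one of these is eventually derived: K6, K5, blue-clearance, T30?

Holding blue-code, blue-permit, and black-permit grants amber-token (Rule 6).
Holding black-permit and amber-token grants T30 (Rule 4).
K6 would need blue-code, blue-clearance, and black-permit (Rule 5), but blue-clearance is never granted. K5 would need blue-clearance and black-permit (Rule 1), but blue-clearance is never granted. blue-clearance would need K6 and amber-token (Rule 3), but K6 is never granted.

T30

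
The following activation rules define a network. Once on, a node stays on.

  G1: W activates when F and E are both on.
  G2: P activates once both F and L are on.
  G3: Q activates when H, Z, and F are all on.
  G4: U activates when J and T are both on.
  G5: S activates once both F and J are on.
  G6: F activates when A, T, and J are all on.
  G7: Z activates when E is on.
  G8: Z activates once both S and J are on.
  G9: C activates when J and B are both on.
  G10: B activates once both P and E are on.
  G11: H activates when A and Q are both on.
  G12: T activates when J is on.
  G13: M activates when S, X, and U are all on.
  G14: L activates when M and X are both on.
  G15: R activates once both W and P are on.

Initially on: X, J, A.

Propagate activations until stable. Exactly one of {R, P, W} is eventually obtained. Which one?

G12: J on → T on.
A, T, and J are on, so F activates (G6).
J and T are on, so U activates (G4).
G5: F and J on → S on.
S, X, and U are on, so M activates (G13).
G14: M and X on → L on.
G2: F and L on → P on.
W would need F and E (G1), but E never turns on. R would need W and P (G15), but W never turns on.

P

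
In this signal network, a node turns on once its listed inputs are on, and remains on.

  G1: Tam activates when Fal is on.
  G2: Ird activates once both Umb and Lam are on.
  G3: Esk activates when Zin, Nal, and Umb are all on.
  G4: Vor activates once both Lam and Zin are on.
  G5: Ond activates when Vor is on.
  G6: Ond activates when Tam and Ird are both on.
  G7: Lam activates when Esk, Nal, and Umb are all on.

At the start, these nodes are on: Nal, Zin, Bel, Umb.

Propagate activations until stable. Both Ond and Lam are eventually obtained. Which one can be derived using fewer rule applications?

Lam

Lam: G3: Zin, Nal, and Umb on → Esk on. Esk, Nal, and Umb are on, so Lam activates (G7). [2 rule applications]
Ond: G3: Zin, Nal, and Umb on → Esk on. G7: Esk, Nal, and Umb on → Lam on. Lam and Zin are on, so Vor activates (G4). Vor is on, so Ond activates (G5). [4 rule applications]
Lam needs fewer.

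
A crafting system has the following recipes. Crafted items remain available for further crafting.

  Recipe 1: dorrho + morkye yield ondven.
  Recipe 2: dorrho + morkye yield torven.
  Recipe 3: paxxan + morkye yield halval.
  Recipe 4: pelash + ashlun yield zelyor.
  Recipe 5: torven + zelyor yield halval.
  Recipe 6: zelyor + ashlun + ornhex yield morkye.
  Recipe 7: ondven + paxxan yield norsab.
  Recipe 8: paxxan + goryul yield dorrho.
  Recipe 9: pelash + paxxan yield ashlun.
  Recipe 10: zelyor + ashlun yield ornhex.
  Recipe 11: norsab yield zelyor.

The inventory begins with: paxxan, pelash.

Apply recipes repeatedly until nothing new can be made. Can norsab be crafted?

norsab would need ondven and paxxan (Recipe 7), but ondven is never obtained.

No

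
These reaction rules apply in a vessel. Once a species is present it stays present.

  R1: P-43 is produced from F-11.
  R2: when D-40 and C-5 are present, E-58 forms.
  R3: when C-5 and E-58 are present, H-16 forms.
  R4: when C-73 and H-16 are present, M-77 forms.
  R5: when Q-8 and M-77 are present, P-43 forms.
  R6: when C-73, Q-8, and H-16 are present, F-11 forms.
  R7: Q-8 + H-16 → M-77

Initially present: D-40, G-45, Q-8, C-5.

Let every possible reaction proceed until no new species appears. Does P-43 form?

Yes

D-40 and C-5 present → E-58 forms (R2).
C-5 and E-58 present → H-16 forms (R3).
Q-8 and H-16 present → M-77 forms (R7).
Q-8 and M-77 present → P-43 forms (R5).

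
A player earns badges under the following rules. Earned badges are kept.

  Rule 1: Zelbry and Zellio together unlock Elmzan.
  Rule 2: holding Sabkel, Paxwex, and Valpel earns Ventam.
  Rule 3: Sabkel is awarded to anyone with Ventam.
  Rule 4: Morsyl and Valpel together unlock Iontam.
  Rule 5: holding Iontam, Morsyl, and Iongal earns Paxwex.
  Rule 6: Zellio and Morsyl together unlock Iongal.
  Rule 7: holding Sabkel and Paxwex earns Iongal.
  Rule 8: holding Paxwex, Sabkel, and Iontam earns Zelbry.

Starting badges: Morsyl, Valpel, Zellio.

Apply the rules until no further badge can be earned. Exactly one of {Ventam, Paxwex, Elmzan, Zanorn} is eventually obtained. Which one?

Paxwex

With Zellio and Morsyl, Iongal is earned (Rule 6).
With Morsyl and Valpel, Iontam is earned (Rule 4).
With Iontam, Morsyl, and Iongal, Paxwex is earned (Rule 5).
Elmzan would need Zelbry and Zellio (Rule 1), but Zelbry is never earned. Ventam would need Sabkel, Paxwex, and Valpel (Rule 2), but Sabkel is never earned. No rule produces Zanorn, and it is not given.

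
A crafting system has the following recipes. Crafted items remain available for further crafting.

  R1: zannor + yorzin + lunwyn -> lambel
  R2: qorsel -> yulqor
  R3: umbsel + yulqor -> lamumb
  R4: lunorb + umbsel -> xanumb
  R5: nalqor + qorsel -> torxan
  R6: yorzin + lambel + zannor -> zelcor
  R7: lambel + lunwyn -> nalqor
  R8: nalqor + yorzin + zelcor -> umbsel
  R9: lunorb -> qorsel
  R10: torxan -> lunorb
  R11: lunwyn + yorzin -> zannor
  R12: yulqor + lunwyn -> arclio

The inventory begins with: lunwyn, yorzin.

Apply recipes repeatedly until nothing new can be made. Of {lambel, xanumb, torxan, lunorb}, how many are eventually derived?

1

lunwyn + yorzin -> zannor (R11).
Using R1, zannor, yorzin, and lunwyn make lambel.
lambel: reached.
xanumb would need lunorb and umbsel (R4), but lunorb is never obtained.
torxan would need nalqor and qorsel (R5), but qorsel is never obtained.
lunorb would need torxan (R10), but torxan is never obtained.
Reached: lambel — 1 of the 4.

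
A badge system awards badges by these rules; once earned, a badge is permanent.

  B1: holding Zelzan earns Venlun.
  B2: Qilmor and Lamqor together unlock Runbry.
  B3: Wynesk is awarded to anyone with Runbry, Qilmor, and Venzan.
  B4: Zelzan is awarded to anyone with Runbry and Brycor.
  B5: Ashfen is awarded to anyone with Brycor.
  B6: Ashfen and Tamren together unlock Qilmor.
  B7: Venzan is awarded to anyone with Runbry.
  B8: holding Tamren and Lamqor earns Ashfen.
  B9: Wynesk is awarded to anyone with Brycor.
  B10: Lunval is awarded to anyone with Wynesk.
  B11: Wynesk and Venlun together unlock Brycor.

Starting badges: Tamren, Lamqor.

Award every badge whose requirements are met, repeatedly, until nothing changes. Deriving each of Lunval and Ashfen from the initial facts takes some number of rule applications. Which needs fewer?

Ashfen

Ashfen: With Tamren and Lamqor, Ashfen is earned (B8). [1 rule application]
Lunval: With Tamren and Lamqor, Ashfen is earned (B8). With Ashfen and Tamren, Qilmor is earned (B6). With Qilmor and Lamqor, Runbry is earned (B2). With Runbry, Venzan is earned (B7). With Runbry, Qilmor, and Venzan, Wynesk is earned (B3). With Wynesk, Lunval is earned (B10). [6 rule applications]
Ashfen needs fewer.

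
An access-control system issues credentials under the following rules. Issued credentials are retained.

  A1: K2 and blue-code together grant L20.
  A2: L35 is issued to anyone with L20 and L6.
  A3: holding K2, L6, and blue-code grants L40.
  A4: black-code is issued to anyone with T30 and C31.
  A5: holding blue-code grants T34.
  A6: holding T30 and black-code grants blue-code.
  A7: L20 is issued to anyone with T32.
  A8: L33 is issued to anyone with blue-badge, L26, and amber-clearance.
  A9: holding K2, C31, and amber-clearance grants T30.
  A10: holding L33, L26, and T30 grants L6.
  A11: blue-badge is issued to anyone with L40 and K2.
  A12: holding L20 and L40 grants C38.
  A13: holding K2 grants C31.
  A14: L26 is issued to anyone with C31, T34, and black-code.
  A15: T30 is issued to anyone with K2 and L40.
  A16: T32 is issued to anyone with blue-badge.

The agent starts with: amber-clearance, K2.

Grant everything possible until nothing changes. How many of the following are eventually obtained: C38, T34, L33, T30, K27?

2

Holding K2 grants C31 (A13).
Holding K2, C31, and amber-clearance grants T30 (A9).
Holding T30 and C31 grants black-code (A4).
Holding T30 and black-code grants blue-code (A6).
Holding blue-code grants T34 (A5).
C38 would need L20 and L40 (A12), but L40 is never granted.
T34: reached.
L33 would need blue-badge, L26, and amber-clearance (A8), but blue-badge is never granted.
T30: reached.
No rule produces K27, and it is not given.
Reached: T34 and T30 — 2 of the 5.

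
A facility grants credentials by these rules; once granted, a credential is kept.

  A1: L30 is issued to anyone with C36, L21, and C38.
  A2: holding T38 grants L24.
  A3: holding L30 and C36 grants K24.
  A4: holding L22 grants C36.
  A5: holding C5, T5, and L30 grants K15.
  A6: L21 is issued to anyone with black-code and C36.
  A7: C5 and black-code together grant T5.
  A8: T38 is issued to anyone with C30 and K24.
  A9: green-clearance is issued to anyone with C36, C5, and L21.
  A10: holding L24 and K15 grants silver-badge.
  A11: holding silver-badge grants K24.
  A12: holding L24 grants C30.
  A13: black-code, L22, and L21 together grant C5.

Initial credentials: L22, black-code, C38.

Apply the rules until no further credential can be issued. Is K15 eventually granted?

Holding L22 grants C36 (A4).
Holding black-code and C36 grants L21 (A6).
Holding C36, L21, and C38 grants L30 (A1).
Holding black-code, L22, and L21 grants C5 (A13).
Holding C5 and black-code grants T5 (A7).
Holding C5, T5, and L30 grants K15 (A5).

Yes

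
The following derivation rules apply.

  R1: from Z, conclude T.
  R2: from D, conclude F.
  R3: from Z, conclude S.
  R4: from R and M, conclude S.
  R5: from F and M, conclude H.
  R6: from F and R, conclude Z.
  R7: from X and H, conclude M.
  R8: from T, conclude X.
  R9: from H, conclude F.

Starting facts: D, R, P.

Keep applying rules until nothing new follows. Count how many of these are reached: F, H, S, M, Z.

3

D holds, so F follows (R2).
From F and R, R6 gives Z.
From Z, R3 gives S.
F: reached.
H would need F and M (R5), but M is never established.
S: reached.
M would need X and H (R7), but H is never established.
Z: reached.
Reached: F, S, and Z — 3 of the 5.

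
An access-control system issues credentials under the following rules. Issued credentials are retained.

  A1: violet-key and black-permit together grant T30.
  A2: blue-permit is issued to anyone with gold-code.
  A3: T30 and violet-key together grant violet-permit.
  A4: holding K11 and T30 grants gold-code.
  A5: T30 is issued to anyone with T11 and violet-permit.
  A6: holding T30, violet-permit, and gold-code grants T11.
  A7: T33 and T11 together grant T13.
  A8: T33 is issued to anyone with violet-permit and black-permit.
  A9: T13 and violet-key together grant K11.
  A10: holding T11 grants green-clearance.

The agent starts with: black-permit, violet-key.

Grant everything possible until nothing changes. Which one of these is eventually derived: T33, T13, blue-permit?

T33

Holding violet-key and black-permit grants T30 (A1).
Holding T30 and violet-key grants violet-permit (A3).
Holding violet-permit and black-permit grants T33 (A8).
blue-permit would need gold-code (A2), but gold-code is never granted. T13 would need T33 and T11 (A7), but T11 is never granted.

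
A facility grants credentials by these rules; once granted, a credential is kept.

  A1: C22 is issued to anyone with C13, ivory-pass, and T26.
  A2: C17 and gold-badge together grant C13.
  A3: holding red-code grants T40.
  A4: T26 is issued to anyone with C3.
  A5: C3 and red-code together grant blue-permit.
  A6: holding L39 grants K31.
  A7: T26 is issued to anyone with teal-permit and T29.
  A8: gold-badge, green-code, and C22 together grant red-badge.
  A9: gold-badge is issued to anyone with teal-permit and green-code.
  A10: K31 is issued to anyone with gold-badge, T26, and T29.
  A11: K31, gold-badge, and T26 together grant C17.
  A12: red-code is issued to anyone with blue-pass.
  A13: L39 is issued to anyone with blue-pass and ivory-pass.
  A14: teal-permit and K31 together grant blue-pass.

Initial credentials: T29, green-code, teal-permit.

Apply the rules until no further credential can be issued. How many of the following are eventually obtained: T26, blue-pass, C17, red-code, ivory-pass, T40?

Holding teal-permit and green-code grants gold-badge (A9).
Holding teal-permit and T29 grants T26 (A7).
Holding gold-badge, T26, and T29 grants K31 (A10).
Holding teal-permit and K31 grants blue-pass (A14).
Holding K31, gold-badge, and T26 grants C17 (A11).
Holding blue-pass grants red-code (A12).
Holding red-code grants T40 (A3).
T26: reached.
blue-pass: reached.
C17: reached.
red-code: reached.
No rule produces ivory-pass, and it is not given.
T40: reached.
Reached: T26, blue-pass, C17, red-code, and T40 — 5 of the 6.

5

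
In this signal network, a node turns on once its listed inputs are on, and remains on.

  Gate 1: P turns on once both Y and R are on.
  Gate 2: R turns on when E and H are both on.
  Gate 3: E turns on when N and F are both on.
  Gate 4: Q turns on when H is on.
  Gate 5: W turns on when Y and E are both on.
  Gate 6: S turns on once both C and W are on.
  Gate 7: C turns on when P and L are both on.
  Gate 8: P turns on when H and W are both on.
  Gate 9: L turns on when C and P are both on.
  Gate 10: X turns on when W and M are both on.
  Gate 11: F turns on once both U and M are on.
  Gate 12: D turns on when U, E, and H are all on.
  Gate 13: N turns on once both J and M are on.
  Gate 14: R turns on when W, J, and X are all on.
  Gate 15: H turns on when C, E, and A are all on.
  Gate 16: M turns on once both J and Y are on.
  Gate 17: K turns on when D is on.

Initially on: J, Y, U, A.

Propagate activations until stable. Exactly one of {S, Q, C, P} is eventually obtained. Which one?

P

J and Y are on, so M turns on (Gate 16).
U and M are on, so F turns on (Gate 11).
J and M are on, so N turns on (Gate 13).
N and F are on, so E turns on (Gate 3).
Gate 5: Y and E on → W on.
Gate 10: W and M on → X on.
W, J, and X are on, so R turns on (Gate 14).
Gate 1: Y and R on → P on.
S would need C and W (Gate 6), but C never turns on. Q would need H (Gate 4), but H never turns on. C would need P and L (Gate 7), but L never turns on.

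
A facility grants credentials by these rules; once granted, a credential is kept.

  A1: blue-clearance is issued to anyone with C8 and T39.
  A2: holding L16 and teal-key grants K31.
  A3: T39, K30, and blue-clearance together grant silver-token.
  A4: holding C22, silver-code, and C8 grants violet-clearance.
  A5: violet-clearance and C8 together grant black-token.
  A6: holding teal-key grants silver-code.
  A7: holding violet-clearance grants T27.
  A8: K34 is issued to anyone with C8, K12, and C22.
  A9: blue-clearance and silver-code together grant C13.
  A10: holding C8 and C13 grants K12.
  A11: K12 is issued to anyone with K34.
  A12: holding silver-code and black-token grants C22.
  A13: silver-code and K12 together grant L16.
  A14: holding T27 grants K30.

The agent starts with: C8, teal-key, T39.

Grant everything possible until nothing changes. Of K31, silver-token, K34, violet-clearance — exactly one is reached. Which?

Holding teal-key grants silver-code (A6).
Holding C8 and T39 grants blue-clearance (A1).
Holding blue-clearance and silver-code grants C13 (A9).
Holding C8 and C13 grants K12 (A10).
Holding silver-code and K12 grants L16 (A13).
Holding L16 and teal-key grants K31 (A2).
silver-token would need T39, K30, and blue-clearance (A3), but K30 is never granted. violet-clearance would need C22, silver-code, and C8 (A4), but C22 is never granted. K34 would need C8, K12, and C22 (A8), but C22 is never granted.

K31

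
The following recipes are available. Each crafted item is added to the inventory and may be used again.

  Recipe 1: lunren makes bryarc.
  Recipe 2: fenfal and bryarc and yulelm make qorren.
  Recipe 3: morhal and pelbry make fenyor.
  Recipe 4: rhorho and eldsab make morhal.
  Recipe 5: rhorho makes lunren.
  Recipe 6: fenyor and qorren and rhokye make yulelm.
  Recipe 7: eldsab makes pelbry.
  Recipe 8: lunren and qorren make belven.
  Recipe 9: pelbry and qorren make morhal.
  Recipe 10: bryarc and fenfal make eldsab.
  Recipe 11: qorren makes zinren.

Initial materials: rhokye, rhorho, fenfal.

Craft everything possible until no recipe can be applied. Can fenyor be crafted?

rhorho → lunren (Recipe 5).
lunren → bryarc (Recipe 1).
bryarc and fenfal → eldsab (Recipe 10).
rhorho and eldsab → morhal (Recipe 4).
Using Recipe 7, eldsab makes pelbry.
Using Recipe 3, morhal and pelbry make fenyor.

Yes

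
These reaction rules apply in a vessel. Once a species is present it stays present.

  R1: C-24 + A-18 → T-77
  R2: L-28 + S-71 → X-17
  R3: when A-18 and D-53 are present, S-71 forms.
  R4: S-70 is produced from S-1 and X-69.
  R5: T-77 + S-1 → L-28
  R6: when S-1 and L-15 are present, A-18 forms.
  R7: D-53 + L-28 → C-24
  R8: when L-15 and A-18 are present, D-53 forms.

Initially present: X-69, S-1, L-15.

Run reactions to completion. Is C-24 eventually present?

No

C-24 would need D-53 and L-28 (R7), but L-28 never forms.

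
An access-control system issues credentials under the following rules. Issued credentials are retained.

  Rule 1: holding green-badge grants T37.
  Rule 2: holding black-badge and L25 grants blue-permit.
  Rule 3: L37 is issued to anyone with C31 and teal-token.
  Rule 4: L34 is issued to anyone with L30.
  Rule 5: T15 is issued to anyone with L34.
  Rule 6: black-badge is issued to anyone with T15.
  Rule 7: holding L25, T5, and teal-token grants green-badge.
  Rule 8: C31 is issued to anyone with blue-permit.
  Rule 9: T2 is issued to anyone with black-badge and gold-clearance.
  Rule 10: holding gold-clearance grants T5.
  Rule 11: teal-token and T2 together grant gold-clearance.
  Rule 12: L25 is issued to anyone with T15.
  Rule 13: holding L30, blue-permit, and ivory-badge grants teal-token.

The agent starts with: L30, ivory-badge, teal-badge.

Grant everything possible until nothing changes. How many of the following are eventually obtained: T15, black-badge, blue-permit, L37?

Holding L30 grants L34 (Rule 4).
Holding L34 grants T15 (Rule 5).
Holding T15 grants L25 (Rule 12).
Holding T15 grants black-badge (Rule 6).
Holding black-badge and L25 grants blue-permit (Rule 2).
Holding L30, blue-permit, and ivory-badge grants teal-token (Rule 13).
Holding blue-permit grants C31 (Rule 8).
Holding C31 and teal-token grants L37 (Rule 3).
T15: reached.
black-badge: reached.
blue-permit: reached.
L37: reached.
All 4 are reached.

4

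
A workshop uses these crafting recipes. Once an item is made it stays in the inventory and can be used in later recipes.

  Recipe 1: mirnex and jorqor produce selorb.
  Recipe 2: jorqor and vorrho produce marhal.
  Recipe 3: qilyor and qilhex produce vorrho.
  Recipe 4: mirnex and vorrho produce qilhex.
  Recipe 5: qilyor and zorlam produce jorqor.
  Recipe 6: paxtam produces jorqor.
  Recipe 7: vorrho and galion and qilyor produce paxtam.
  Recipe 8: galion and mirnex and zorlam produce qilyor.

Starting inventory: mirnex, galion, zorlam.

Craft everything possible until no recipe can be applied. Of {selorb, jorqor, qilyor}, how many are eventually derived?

galion and mirnex and zorlam → qilyor (Recipe 8).
qilyor and zorlam → jorqor (Recipe 5).
mirnex and jorqor → selorb (Recipe 1).
selorb: reached.
jorqor: reached.
qilyor: reached.
All 3 are reached.

3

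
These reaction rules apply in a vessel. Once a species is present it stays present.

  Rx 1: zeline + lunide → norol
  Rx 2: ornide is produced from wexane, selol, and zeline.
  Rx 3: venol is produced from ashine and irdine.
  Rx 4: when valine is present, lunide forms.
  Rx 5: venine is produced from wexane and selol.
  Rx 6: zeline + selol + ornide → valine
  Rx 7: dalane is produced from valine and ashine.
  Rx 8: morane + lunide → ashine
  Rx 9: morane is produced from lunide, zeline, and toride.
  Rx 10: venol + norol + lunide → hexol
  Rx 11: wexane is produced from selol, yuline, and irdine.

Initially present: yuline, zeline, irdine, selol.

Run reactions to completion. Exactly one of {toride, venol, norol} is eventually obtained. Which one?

selol, yuline, and irdine present → wexane forms (Rx 11).
wexane, selol, and zeline present → ornide forms (Rx 2).
zeline, selol, and ornide present → valine forms (Rx 6).
valine present → lunide forms (Rx 4).
zeline and lunide present → norol forms (Rx 1).
venol would need ashine and irdine (Rx 3), but ashine never forms. No rule produces toride, and it is not given.

norol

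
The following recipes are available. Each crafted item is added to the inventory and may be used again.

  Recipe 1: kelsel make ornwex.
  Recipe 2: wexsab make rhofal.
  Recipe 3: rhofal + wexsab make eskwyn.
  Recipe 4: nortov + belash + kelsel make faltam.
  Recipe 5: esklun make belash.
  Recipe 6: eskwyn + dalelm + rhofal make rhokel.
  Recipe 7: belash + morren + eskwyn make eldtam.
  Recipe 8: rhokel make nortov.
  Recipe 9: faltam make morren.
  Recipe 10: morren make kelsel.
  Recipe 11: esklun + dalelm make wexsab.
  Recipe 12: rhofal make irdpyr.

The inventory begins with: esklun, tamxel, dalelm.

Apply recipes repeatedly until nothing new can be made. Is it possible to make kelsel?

No

kelsel would need morren (Recipe 10), but morren is never obtained.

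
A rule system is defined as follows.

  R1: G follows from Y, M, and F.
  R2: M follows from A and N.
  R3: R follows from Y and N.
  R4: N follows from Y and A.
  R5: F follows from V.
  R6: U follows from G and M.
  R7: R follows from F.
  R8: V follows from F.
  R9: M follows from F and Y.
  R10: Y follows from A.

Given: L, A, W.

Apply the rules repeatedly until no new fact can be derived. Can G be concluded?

G would need Y, M, and F (R1), but F is never established.

No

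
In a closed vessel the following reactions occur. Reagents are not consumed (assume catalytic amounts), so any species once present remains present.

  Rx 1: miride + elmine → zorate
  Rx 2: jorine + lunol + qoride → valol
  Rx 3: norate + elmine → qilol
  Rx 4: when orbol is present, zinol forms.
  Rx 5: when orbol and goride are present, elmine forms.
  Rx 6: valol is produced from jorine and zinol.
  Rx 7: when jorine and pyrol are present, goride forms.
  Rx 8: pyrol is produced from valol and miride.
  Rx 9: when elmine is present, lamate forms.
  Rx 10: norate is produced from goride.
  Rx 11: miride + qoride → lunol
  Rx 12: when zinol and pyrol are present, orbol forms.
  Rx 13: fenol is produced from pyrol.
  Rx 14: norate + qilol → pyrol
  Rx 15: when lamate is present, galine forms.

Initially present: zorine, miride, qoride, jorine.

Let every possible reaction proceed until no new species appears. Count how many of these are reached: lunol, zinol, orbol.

miride and qoride present → lunol forms (Rx 11).
lunol: reached.
zinol would need orbol (Rx 4), but orbol never forms.
orbol would need zinol and pyrol (Rx 12), but zinol never forms.
Reached: lunol — 1 of the 3.

1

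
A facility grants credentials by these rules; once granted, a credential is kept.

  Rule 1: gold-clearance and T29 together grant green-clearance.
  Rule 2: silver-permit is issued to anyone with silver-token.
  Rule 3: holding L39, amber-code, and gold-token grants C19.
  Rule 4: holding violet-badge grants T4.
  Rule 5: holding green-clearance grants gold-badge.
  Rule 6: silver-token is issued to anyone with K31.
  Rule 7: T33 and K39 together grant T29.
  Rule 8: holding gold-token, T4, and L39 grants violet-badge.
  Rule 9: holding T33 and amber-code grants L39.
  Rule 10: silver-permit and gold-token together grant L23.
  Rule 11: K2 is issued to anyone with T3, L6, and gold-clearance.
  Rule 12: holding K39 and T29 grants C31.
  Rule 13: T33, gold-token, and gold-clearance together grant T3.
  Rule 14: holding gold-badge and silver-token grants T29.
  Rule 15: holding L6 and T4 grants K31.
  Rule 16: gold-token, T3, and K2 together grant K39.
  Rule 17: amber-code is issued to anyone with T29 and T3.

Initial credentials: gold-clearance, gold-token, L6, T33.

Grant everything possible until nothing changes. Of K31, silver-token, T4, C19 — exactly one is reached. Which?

C19

Holding T33, gold-token, and gold-clearance grants T3 (Rule 13).
Holding T3, L6, and gold-clearance grants K2 (Rule 11).
Holding gold-token, T3, and K2 grants K39 (Rule 16).
Holding T33 and K39 grants T29 (Rule 7).
Holding T29 and T3 grants amber-code (Rule 17).
Holding T33 and amber-code grants L39 (Rule 9).
Holding L39, amber-code, and gold-token grants C19 (Rule 3).
silver-token would need K31 (Rule 6), but K31 is never granted. K31 would need L6 and T4 (Rule 15), but T4 is never granted. T4 would need violet-badge (Rule 4), but violet-badge is never granted.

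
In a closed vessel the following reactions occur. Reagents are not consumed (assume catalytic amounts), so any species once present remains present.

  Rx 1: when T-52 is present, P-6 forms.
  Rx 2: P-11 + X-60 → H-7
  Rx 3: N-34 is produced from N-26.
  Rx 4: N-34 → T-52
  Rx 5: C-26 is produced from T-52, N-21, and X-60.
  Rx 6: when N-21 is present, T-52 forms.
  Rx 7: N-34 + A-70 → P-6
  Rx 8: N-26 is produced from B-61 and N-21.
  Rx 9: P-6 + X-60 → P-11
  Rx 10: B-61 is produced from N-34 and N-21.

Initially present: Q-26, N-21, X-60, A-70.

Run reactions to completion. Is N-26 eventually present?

N-26 would need B-61 and N-21 (Rx 8), but B-61 never forms.

No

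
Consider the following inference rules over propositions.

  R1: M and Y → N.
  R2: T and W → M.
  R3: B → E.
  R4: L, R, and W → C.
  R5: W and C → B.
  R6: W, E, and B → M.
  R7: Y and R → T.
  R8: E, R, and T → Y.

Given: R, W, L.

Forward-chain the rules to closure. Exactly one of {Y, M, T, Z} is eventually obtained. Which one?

M

From L, R, and W, R4 gives C.
W and C hold, so B follows (R5).
From B, R3 gives E.
W, E, and B hold, so M follows (R6).
T would need Y and R (R7), but Y is never established. No rule produces Z, and it is not given. Y would need E, R, and T (R8), but T is never established.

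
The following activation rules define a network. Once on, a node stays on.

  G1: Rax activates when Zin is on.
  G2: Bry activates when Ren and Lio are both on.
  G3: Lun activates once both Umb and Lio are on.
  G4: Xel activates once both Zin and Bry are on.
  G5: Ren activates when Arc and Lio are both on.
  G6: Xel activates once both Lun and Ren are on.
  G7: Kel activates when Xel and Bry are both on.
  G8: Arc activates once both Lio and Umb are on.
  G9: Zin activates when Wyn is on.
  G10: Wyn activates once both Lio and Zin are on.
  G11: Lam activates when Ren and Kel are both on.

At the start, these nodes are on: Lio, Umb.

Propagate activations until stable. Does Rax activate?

No

Rax would need Zin (G1), but Zin never turns on.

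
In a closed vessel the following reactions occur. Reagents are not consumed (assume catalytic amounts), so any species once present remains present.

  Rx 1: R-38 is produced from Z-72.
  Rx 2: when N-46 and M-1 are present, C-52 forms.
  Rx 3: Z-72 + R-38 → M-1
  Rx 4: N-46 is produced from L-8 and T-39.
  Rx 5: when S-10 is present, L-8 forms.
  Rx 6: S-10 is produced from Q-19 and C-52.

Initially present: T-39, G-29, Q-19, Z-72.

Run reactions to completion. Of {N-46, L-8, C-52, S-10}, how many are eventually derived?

N-46 would need L-8 and T-39 (Rx 4), but L-8 never forms.
L-8 would need S-10 (Rx 5), but S-10 never forms.
C-52 would need N-46 and M-1 (Rx 2), but N-46 never forms.
S-10 would need Q-19 and C-52 (Rx 6), but C-52 never forms.
None of the 4 are reached.

0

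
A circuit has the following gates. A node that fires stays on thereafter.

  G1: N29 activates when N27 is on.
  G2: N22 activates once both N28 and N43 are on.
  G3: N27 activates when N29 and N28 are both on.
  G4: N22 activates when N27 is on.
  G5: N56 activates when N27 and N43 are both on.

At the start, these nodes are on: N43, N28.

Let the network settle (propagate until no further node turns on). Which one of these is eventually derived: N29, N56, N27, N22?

N28 and N43 are on, so N22 activates (G2).
N56 would need N27 and N43 (G5), but N27 never turns on. N29 would need N27 (G1), but N27 never turns on. N27 would need N29 and N28 (G3), but N29 never turns on.

N22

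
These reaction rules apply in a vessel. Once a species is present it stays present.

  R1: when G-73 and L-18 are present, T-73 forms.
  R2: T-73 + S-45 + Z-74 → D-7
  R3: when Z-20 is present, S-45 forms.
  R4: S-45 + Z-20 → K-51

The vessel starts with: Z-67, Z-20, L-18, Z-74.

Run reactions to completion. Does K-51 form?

Yes

Z-20 present → S-45 forms (R3).
S-45 and Z-20 present → K-51 forms (R4).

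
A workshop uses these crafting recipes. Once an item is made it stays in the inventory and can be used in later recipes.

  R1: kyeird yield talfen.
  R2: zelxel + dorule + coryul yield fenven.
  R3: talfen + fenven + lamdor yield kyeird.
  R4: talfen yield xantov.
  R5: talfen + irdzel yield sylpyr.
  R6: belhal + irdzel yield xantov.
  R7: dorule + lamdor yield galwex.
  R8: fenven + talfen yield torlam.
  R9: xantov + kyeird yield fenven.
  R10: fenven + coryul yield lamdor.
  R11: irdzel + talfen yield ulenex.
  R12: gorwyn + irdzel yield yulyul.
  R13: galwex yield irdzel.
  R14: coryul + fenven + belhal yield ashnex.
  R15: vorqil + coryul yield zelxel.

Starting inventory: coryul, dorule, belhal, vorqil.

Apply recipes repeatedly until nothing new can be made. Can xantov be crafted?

Yes

Using R15, vorqil and coryul make zelxel.
Using R2, zelxel, dorule, and coryul make fenven.
Using R10, fenven and coryul make lamdor.
dorule + lamdor → galwex (R7).
galwex → irdzel (R13).
belhal + irdzel → xantov (R6).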